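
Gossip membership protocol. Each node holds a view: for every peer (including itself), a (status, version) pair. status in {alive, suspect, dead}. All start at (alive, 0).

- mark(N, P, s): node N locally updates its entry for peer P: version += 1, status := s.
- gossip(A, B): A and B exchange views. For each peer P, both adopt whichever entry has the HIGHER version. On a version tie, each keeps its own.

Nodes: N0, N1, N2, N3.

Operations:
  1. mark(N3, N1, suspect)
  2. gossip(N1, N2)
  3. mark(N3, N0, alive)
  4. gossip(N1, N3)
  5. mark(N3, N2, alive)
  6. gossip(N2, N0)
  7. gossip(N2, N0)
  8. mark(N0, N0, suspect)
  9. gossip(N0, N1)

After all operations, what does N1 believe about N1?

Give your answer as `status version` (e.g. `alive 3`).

Answer: suspect 1

Derivation:
Op 1: N3 marks N1=suspect -> (suspect,v1)
Op 2: gossip N1<->N2 -> N1.N0=(alive,v0) N1.N1=(alive,v0) N1.N2=(alive,v0) N1.N3=(alive,v0) | N2.N0=(alive,v0) N2.N1=(alive,v0) N2.N2=(alive,v0) N2.N3=(alive,v0)
Op 3: N3 marks N0=alive -> (alive,v1)
Op 4: gossip N1<->N3 -> N1.N0=(alive,v1) N1.N1=(suspect,v1) N1.N2=(alive,v0) N1.N3=(alive,v0) | N3.N0=(alive,v1) N3.N1=(suspect,v1) N3.N2=(alive,v0) N3.N3=(alive,v0)
Op 5: N3 marks N2=alive -> (alive,v1)
Op 6: gossip N2<->N0 -> N2.N0=(alive,v0) N2.N1=(alive,v0) N2.N2=(alive,v0) N2.N3=(alive,v0) | N0.N0=(alive,v0) N0.N1=(alive,v0) N0.N2=(alive,v0) N0.N3=(alive,v0)
Op 7: gossip N2<->N0 -> N2.N0=(alive,v0) N2.N1=(alive,v0) N2.N2=(alive,v0) N2.N3=(alive,v0) | N0.N0=(alive,v0) N0.N1=(alive,v0) N0.N2=(alive,v0) N0.N3=(alive,v0)
Op 8: N0 marks N0=suspect -> (suspect,v1)
Op 9: gossip N0<->N1 -> N0.N0=(suspect,v1) N0.N1=(suspect,v1) N0.N2=(alive,v0) N0.N3=(alive,v0) | N1.N0=(alive,v1) N1.N1=(suspect,v1) N1.N2=(alive,v0) N1.N3=(alive,v0)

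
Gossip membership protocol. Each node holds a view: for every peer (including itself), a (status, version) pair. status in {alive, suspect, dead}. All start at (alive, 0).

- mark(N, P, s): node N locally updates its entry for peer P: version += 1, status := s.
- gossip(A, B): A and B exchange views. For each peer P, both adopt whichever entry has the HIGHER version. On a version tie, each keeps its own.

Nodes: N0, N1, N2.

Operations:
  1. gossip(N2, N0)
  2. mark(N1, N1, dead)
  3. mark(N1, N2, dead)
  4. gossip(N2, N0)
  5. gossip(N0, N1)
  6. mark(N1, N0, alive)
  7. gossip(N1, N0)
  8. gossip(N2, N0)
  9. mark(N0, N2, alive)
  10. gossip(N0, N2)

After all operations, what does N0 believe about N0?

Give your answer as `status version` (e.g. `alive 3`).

Op 1: gossip N2<->N0 -> N2.N0=(alive,v0) N2.N1=(alive,v0) N2.N2=(alive,v0) | N0.N0=(alive,v0) N0.N1=(alive,v0) N0.N2=(alive,v0)
Op 2: N1 marks N1=dead -> (dead,v1)
Op 3: N1 marks N2=dead -> (dead,v1)
Op 4: gossip N2<->N0 -> N2.N0=(alive,v0) N2.N1=(alive,v0) N2.N2=(alive,v0) | N0.N0=(alive,v0) N0.N1=(alive,v0) N0.N2=(alive,v0)
Op 5: gossip N0<->N1 -> N0.N0=(alive,v0) N0.N1=(dead,v1) N0.N2=(dead,v1) | N1.N0=(alive,v0) N1.N1=(dead,v1) N1.N2=(dead,v1)
Op 6: N1 marks N0=alive -> (alive,v1)
Op 7: gossip N1<->N0 -> N1.N0=(alive,v1) N1.N1=(dead,v1) N1.N2=(dead,v1) | N0.N0=(alive,v1) N0.N1=(dead,v1) N0.N2=(dead,v1)
Op 8: gossip N2<->N0 -> N2.N0=(alive,v1) N2.N1=(dead,v1) N2.N2=(dead,v1) | N0.N0=(alive,v1) N0.N1=(dead,v1) N0.N2=(dead,v1)
Op 9: N0 marks N2=alive -> (alive,v2)
Op 10: gossip N0<->N2 -> N0.N0=(alive,v1) N0.N1=(dead,v1) N0.N2=(alive,v2) | N2.N0=(alive,v1) N2.N1=(dead,v1) N2.N2=(alive,v2)

Answer: alive 1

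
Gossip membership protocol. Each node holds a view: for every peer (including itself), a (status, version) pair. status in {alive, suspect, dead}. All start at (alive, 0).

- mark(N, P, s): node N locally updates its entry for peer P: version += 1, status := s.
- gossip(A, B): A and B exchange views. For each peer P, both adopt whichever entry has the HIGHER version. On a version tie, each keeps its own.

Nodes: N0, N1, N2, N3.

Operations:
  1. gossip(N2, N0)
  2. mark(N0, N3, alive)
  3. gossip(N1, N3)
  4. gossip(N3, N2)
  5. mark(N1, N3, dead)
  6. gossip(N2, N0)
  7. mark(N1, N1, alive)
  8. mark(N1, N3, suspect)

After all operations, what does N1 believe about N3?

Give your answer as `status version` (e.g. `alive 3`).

Op 1: gossip N2<->N0 -> N2.N0=(alive,v0) N2.N1=(alive,v0) N2.N2=(alive,v0) N2.N3=(alive,v0) | N0.N0=(alive,v0) N0.N1=(alive,v0) N0.N2=(alive,v0) N0.N3=(alive,v0)
Op 2: N0 marks N3=alive -> (alive,v1)
Op 3: gossip N1<->N3 -> N1.N0=(alive,v0) N1.N1=(alive,v0) N1.N2=(alive,v0) N1.N3=(alive,v0) | N3.N0=(alive,v0) N3.N1=(alive,v0) N3.N2=(alive,v0) N3.N3=(alive,v0)
Op 4: gossip N3<->N2 -> N3.N0=(alive,v0) N3.N1=(alive,v0) N3.N2=(alive,v0) N3.N3=(alive,v0) | N2.N0=(alive,v0) N2.N1=(alive,v0) N2.N2=(alive,v0) N2.N3=(alive,v0)
Op 5: N1 marks N3=dead -> (dead,v1)
Op 6: gossip N2<->N0 -> N2.N0=(alive,v0) N2.N1=(alive,v0) N2.N2=(alive,v0) N2.N3=(alive,v1) | N0.N0=(alive,v0) N0.N1=(alive,v0) N0.N2=(alive,v0) N0.N3=(alive,v1)
Op 7: N1 marks N1=alive -> (alive,v1)
Op 8: N1 marks N3=suspect -> (suspect,v2)

Answer: suspect 2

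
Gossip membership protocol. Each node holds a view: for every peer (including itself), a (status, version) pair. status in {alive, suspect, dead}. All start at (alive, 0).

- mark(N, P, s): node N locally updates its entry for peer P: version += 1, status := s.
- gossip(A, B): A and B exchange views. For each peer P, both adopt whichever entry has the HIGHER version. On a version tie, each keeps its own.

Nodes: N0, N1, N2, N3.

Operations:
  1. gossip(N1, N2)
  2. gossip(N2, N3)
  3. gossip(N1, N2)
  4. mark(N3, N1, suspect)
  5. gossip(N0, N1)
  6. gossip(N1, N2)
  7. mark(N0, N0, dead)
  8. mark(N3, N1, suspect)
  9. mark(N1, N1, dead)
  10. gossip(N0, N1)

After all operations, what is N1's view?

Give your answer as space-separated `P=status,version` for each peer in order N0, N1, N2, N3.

Answer: N0=dead,1 N1=dead,1 N2=alive,0 N3=alive,0

Derivation:
Op 1: gossip N1<->N2 -> N1.N0=(alive,v0) N1.N1=(alive,v0) N1.N2=(alive,v0) N1.N3=(alive,v0) | N2.N0=(alive,v0) N2.N1=(alive,v0) N2.N2=(alive,v0) N2.N3=(alive,v0)
Op 2: gossip N2<->N3 -> N2.N0=(alive,v0) N2.N1=(alive,v0) N2.N2=(alive,v0) N2.N3=(alive,v0) | N3.N0=(alive,v0) N3.N1=(alive,v0) N3.N2=(alive,v0) N3.N3=(alive,v0)
Op 3: gossip N1<->N2 -> N1.N0=(alive,v0) N1.N1=(alive,v0) N1.N2=(alive,v0) N1.N3=(alive,v0) | N2.N0=(alive,v0) N2.N1=(alive,v0) N2.N2=(alive,v0) N2.N3=(alive,v0)
Op 4: N3 marks N1=suspect -> (suspect,v1)
Op 5: gossip N0<->N1 -> N0.N0=(alive,v0) N0.N1=(alive,v0) N0.N2=(alive,v0) N0.N3=(alive,v0) | N1.N0=(alive,v0) N1.N1=(alive,v0) N1.N2=(alive,v0) N1.N3=(alive,v0)
Op 6: gossip N1<->N2 -> N1.N0=(alive,v0) N1.N1=(alive,v0) N1.N2=(alive,v0) N1.N3=(alive,v0) | N2.N0=(alive,v0) N2.N1=(alive,v0) N2.N2=(alive,v0) N2.N3=(alive,v0)
Op 7: N0 marks N0=dead -> (dead,v1)
Op 8: N3 marks N1=suspect -> (suspect,v2)
Op 9: N1 marks N1=dead -> (dead,v1)
Op 10: gossip N0<->N1 -> N0.N0=(dead,v1) N0.N1=(dead,v1) N0.N2=(alive,v0) N0.N3=(alive,v0) | N1.N0=(dead,v1) N1.N1=(dead,v1) N1.N2=(alive,v0) N1.N3=(alive,v0)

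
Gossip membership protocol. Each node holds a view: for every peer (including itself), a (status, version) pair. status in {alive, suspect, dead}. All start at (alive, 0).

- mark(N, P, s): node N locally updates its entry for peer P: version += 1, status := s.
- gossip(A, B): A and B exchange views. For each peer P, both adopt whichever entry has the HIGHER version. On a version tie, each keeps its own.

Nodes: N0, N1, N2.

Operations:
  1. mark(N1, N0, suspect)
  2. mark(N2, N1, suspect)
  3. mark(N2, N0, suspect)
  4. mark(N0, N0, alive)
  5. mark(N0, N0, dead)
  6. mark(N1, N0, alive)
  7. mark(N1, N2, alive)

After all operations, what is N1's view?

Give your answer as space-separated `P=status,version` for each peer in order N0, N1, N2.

Answer: N0=alive,2 N1=alive,0 N2=alive,1

Derivation:
Op 1: N1 marks N0=suspect -> (suspect,v1)
Op 2: N2 marks N1=suspect -> (suspect,v1)
Op 3: N2 marks N0=suspect -> (suspect,v1)
Op 4: N0 marks N0=alive -> (alive,v1)
Op 5: N0 marks N0=dead -> (dead,v2)
Op 6: N1 marks N0=alive -> (alive,v2)
Op 7: N1 marks N2=alive -> (alive,v1)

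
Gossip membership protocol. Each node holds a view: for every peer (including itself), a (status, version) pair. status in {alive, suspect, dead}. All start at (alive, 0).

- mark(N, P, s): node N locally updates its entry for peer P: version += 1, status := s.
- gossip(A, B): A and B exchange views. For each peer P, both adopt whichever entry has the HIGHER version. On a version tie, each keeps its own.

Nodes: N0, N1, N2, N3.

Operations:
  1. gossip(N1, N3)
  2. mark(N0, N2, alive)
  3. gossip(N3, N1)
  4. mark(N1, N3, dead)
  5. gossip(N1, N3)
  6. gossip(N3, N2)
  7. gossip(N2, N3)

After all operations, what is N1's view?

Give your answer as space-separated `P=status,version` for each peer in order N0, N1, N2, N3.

Answer: N0=alive,0 N1=alive,0 N2=alive,0 N3=dead,1

Derivation:
Op 1: gossip N1<->N3 -> N1.N0=(alive,v0) N1.N1=(alive,v0) N1.N2=(alive,v0) N1.N3=(alive,v0) | N3.N0=(alive,v0) N3.N1=(alive,v0) N3.N2=(alive,v0) N3.N3=(alive,v0)
Op 2: N0 marks N2=alive -> (alive,v1)
Op 3: gossip N3<->N1 -> N3.N0=(alive,v0) N3.N1=(alive,v0) N3.N2=(alive,v0) N3.N3=(alive,v0) | N1.N0=(alive,v0) N1.N1=(alive,v0) N1.N2=(alive,v0) N1.N3=(alive,v0)
Op 4: N1 marks N3=dead -> (dead,v1)
Op 5: gossip N1<->N3 -> N1.N0=(alive,v0) N1.N1=(alive,v0) N1.N2=(alive,v0) N1.N3=(dead,v1) | N3.N0=(alive,v0) N3.N1=(alive,v0) N3.N2=(alive,v0) N3.N3=(dead,v1)
Op 6: gossip N3<->N2 -> N3.N0=(alive,v0) N3.N1=(alive,v0) N3.N2=(alive,v0) N3.N3=(dead,v1) | N2.N0=(alive,v0) N2.N1=(alive,v0) N2.N2=(alive,v0) N2.N3=(dead,v1)
Op 7: gossip N2<->N3 -> N2.N0=(alive,v0) N2.N1=(alive,v0) N2.N2=(alive,v0) N2.N3=(dead,v1) | N3.N0=(alive,v0) N3.N1=(alive,v0) N3.N2=(alive,v0) N3.N3=(dead,v1)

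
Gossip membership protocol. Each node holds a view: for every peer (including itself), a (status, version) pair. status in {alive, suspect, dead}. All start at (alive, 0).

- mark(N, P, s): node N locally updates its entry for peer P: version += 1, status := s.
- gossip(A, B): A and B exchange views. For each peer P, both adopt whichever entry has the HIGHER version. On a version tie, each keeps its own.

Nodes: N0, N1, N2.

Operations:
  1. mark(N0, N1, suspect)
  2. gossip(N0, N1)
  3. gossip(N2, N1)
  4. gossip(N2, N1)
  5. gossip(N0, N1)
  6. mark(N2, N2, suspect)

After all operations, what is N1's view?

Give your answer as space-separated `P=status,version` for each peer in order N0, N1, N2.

Answer: N0=alive,0 N1=suspect,1 N2=alive,0

Derivation:
Op 1: N0 marks N1=suspect -> (suspect,v1)
Op 2: gossip N0<->N1 -> N0.N0=(alive,v0) N0.N1=(suspect,v1) N0.N2=(alive,v0) | N1.N0=(alive,v0) N1.N1=(suspect,v1) N1.N2=(alive,v0)
Op 3: gossip N2<->N1 -> N2.N0=(alive,v0) N2.N1=(suspect,v1) N2.N2=(alive,v0) | N1.N0=(alive,v0) N1.N1=(suspect,v1) N1.N2=(alive,v0)
Op 4: gossip N2<->N1 -> N2.N0=(alive,v0) N2.N1=(suspect,v1) N2.N2=(alive,v0) | N1.N0=(alive,v0) N1.N1=(suspect,v1) N1.N2=(alive,v0)
Op 5: gossip N0<->N1 -> N0.N0=(alive,v0) N0.N1=(suspect,v1) N0.N2=(alive,v0) | N1.N0=(alive,v0) N1.N1=(suspect,v1) N1.N2=(alive,v0)
Op 6: N2 marks N2=suspect -> (suspect,v1)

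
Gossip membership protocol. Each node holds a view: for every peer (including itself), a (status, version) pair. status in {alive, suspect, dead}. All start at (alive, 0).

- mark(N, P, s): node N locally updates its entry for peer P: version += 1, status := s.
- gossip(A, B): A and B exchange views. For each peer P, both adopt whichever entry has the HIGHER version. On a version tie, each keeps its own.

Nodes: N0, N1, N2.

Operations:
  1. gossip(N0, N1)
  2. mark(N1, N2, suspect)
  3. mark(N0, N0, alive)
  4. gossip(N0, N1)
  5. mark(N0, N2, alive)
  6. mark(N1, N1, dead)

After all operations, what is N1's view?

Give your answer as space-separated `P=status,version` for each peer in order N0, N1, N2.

Op 1: gossip N0<->N1 -> N0.N0=(alive,v0) N0.N1=(alive,v0) N0.N2=(alive,v0) | N1.N0=(alive,v0) N1.N1=(alive,v0) N1.N2=(alive,v0)
Op 2: N1 marks N2=suspect -> (suspect,v1)
Op 3: N0 marks N0=alive -> (alive,v1)
Op 4: gossip N0<->N1 -> N0.N0=(alive,v1) N0.N1=(alive,v0) N0.N2=(suspect,v1) | N1.N0=(alive,v1) N1.N1=(alive,v0) N1.N2=(suspect,v1)
Op 5: N0 marks N2=alive -> (alive,v2)
Op 6: N1 marks N1=dead -> (dead,v1)

Answer: N0=alive,1 N1=dead,1 N2=suspect,1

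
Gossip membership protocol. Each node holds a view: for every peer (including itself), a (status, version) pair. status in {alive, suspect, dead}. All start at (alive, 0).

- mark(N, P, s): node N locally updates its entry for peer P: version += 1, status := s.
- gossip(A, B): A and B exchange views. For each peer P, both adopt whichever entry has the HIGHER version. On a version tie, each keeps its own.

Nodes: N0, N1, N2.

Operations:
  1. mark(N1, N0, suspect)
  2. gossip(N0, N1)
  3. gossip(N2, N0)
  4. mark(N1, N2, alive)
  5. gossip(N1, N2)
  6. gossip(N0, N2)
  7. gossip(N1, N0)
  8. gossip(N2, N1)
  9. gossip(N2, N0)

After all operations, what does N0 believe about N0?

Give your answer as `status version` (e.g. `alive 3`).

Answer: suspect 1

Derivation:
Op 1: N1 marks N0=suspect -> (suspect,v1)
Op 2: gossip N0<->N1 -> N0.N0=(suspect,v1) N0.N1=(alive,v0) N0.N2=(alive,v0) | N1.N0=(suspect,v1) N1.N1=(alive,v0) N1.N2=(alive,v0)
Op 3: gossip N2<->N0 -> N2.N0=(suspect,v1) N2.N1=(alive,v0) N2.N2=(alive,v0) | N0.N0=(suspect,v1) N0.N1=(alive,v0) N0.N2=(alive,v0)
Op 4: N1 marks N2=alive -> (alive,v1)
Op 5: gossip N1<->N2 -> N1.N0=(suspect,v1) N1.N1=(alive,v0) N1.N2=(alive,v1) | N2.N0=(suspect,v1) N2.N1=(alive,v0) N2.N2=(alive,v1)
Op 6: gossip N0<->N2 -> N0.N0=(suspect,v1) N0.N1=(alive,v0) N0.N2=(alive,v1) | N2.N0=(suspect,v1) N2.N1=(alive,v0) N2.N2=(alive,v1)
Op 7: gossip N1<->N0 -> N1.N0=(suspect,v1) N1.N1=(alive,v0) N1.N2=(alive,v1) | N0.N0=(suspect,v1) N0.N1=(alive,v0) N0.N2=(alive,v1)
Op 8: gossip N2<->N1 -> N2.N0=(suspect,v1) N2.N1=(alive,v0) N2.N2=(alive,v1) | N1.N0=(suspect,v1) N1.N1=(alive,v0) N1.N2=(alive,v1)
Op 9: gossip N2<->N0 -> N2.N0=(suspect,v1) N2.N1=(alive,v0) N2.N2=(alive,v1) | N0.N0=(suspect,v1) N0.N1=(alive,v0) N0.N2=(alive,v1)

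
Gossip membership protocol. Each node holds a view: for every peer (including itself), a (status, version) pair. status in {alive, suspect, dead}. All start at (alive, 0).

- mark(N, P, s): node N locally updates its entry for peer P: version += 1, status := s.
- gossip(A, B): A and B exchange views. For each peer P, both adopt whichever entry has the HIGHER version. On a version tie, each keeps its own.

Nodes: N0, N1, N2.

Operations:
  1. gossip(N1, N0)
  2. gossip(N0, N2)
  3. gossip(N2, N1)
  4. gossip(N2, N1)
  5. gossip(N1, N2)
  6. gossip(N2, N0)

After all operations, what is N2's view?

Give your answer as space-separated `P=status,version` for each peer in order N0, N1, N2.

Answer: N0=alive,0 N1=alive,0 N2=alive,0

Derivation:
Op 1: gossip N1<->N0 -> N1.N0=(alive,v0) N1.N1=(alive,v0) N1.N2=(alive,v0) | N0.N0=(alive,v0) N0.N1=(alive,v0) N0.N2=(alive,v0)
Op 2: gossip N0<->N2 -> N0.N0=(alive,v0) N0.N1=(alive,v0) N0.N2=(alive,v0) | N2.N0=(alive,v0) N2.N1=(alive,v0) N2.N2=(alive,v0)
Op 3: gossip N2<->N1 -> N2.N0=(alive,v0) N2.N1=(alive,v0) N2.N2=(alive,v0) | N1.N0=(alive,v0) N1.N1=(alive,v0) N1.N2=(alive,v0)
Op 4: gossip N2<->N1 -> N2.N0=(alive,v0) N2.N1=(alive,v0) N2.N2=(alive,v0) | N1.N0=(alive,v0) N1.N1=(alive,v0) N1.N2=(alive,v0)
Op 5: gossip N1<->N2 -> N1.N0=(alive,v0) N1.N1=(alive,v0) N1.N2=(alive,v0) | N2.N0=(alive,v0) N2.N1=(alive,v0) N2.N2=(alive,v0)
Op 6: gossip N2<->N0 -> N2.N0=(alive,v0) N2.N1=(alive,v0) N2.N2=(alive,v0) | N0.N0=(alive,v0) N0.N1=(alive,v0) N0.N2=(alive,v0)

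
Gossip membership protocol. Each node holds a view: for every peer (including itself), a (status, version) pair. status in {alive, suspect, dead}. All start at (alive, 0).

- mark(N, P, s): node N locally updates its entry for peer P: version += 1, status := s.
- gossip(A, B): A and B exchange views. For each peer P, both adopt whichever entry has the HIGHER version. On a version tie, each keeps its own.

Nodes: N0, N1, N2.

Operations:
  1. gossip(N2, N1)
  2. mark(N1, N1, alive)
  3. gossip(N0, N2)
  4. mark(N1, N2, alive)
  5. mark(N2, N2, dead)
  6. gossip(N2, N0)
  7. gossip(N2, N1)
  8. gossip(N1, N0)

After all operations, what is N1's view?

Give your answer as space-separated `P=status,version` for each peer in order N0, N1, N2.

Answer: N0=alive,0 N1=alive,1 N2=alive,1

Derivation:
Op 1: gossip N2<->N1 -> N2.N0=(alive,v0) N2.N1=(alive,v0) N2.N2=(alive,v0) | N1.N0=(alive,v0) N1.N1=(alive,v0) N1.N2=(alive,v0)
Op 2: N1 marks N1=alive -> (alive,v1)
Op 3: gossip N0<->N2 -> N0.N0=(alive,v0) N0.N1=(alive,v0) N0.N2=(alive,v0) | N2.N0=(alive,v0) N2.N1=(alive,v0) N2.N2=(alive,v0)
Op 4: N1 marks N2=alive -> (alive,v1)
Op 5: N2 marks N2=dead -> (dead,v1)
Op 6: gossip N2<->N0 -> N2.N0=(alive,v0) N2.N1=(alive,v0) N2.N2=(dead,v1) | N0.N0=(alive,v0) N0.N1=(alive,v0) N0.N2=(dead,v1)
Op 7: gossip N2<->N1 -> N2.N0=(alive,v0) N2.N1=(alive,v1) N2.N2=(dead,v1) | N1.N0=(alive,v0) N1.N1=(alive,v1) N1.N2=(alive,v1)
Op 8: gossip N1<->N0 -> N1.N0=(alive,v0) N1.N1=(alive,v1) N1.N2=(alive,v1) | N0.N0=(alive,v0) N0.N1=(alive,v1) N0.N2=(dead,v1)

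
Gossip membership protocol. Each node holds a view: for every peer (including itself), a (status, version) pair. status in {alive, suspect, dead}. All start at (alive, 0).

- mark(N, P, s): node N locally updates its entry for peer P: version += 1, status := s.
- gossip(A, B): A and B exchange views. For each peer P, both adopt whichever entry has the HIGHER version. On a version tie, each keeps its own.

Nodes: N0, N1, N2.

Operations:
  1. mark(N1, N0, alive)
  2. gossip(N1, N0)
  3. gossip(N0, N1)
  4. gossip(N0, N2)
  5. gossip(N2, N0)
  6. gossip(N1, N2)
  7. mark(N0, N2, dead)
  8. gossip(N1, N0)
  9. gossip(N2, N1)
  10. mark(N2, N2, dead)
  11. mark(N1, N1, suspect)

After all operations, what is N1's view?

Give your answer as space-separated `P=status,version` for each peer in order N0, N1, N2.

Answer: N0=alive,1 N1=suspect,1 N2=dead,1

Derivation:
Op 1: N1 marks N0=alive -> (alive,v1)
Op 2: gossip N1<->N0 -> N1.N0=(alive,v1) N1.N1=(alive,v0) N1.N2=(alive,v0) | N0.N0=(alive,v1) N0.N1=(alive,v0) N0.N2=(alive,v0)
Op 3: gossip N0<->N1 -> N0.N0=(alive,v1) N0.N1=(alive,v0) N0.N2=(alive,v0) | N1.N0=(alive,v1) N1.N1=(alive,v0) N1.N2=(alive,v0)
Op 4: gossip N0<->N2 -> N0.N0=(alive,v1) N0.N1=(alive,v0) N0.N2=(alive,v0) | N2.N0=(alive,v1) N2.N1=(alive,v0) N2.N2=(alive,v0)
Op 5: gossip N2<->N0 -> N2.N0=(alive,v1) N2.N1=(alive,v0) N2.N2=(alive,v0) | N0.N0=(alive,v1) N0.N1=(alive,v0) N0.N2=(alive,v0)
Op 6: gossip N1<->N2 -> N1.N0=(alive,v1) N1.N1=(alive,v0) N1.N2=(alive,v0) | N2.N0=(alive,v1) N2.N1=(alive,v0) N2.N2=(alive,v0)
Op 7: N0 marks N2=dead -> (dead,v1)
Op 8: gossip N1<->N0 -> N1.N0=(alive,v1) N1.N1=(alive,v0) N1.N2=(dead,v1) | N0.N0=(alive,v1) N0.N1=(alive,v0) N0.N2=(dead,v1)
Op 9: gossip N2<->N1 -> N2.N0=(alive,v1) N2.N1=(alive,v0) N2.N2=(dead,v1) | N1.N0=(alive,v1) N1.N1=(alive,v0) N1.N2=(dead,v1)
Op 10: N2 marks N2=dead -> (dead,v2)
Op 11: N1 marks N1=suspect -> (suspect,v1)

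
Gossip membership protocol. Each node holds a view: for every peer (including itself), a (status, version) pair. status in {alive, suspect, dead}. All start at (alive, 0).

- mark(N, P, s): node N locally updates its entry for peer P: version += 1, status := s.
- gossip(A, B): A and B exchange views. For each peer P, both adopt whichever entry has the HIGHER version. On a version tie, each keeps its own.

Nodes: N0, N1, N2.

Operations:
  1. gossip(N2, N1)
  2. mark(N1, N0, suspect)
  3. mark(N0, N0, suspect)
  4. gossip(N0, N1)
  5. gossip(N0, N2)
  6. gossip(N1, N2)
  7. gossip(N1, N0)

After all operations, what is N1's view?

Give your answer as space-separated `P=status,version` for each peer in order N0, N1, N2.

Answer: N0=suspect,1 N1=alive,0 N2=alive,0

Derivation:
Op 1: gossip N2<->N1 -> N2.N0=(alive,v0) N2.N1=(alive,v0) N2.N2=(alive,v0) | N1.N0=(alive,v0) N1.N1=(alive,v0) N1.N2=(alive,v0)
Op 2: N1 marks N0=suspect -> (suspect,v1)
Op 3: N0 marks N0=suspect -> (suspect,v1)
Op 4: gossip N0<->N1 -> N0.N0=(suspect,v1) N0.N1=(alive,v0) N0.N2=(alive,v0) | N1.N0=(suspect,v1) N1.N1=(alive,v0) N1.N2=(alive,v0)
Op 5: gossip N0<->N2 -> N0.N0=(suspect,v1) N0.N1=(alive,v0) N0.N2=(alive,v0) | N2.N0=(suspect,v1) N2.N1=(alive,v0) N2.N2=(alive,v0)
Op 6: gossip N1<->N2 -> N1.N0=(suspect,v1) N1.N1=(alive,v0) N1.N2=(alive,v0) | N2.N0=(suspect,v1) N2.N1=(alive,v0) N2.N2=(alive,v0)
Op 7: gossip N1<->N0 -> N1.N0=(suspect,v1) N1.N1=(alive,v0) N1.N2=(alive,v0) | N0.N0=(suspect,v1) N0.N1=(alive,v0) N0.N2=(alive,v0)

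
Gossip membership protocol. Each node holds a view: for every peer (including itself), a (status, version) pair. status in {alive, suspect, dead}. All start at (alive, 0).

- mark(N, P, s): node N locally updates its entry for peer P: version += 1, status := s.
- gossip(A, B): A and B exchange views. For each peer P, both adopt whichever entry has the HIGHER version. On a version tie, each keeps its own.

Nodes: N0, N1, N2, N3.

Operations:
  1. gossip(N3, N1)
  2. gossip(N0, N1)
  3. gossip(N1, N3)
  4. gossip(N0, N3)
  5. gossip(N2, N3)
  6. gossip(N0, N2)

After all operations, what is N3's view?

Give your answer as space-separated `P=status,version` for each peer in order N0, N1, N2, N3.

Op 1: gossip N3<->N1 -> N3.N0=(alive,v0) N3.N1=(alive,v0) N3.N2=(alive,v0) N3.N3=(alive,v0) | N1.N0=(alive,v0) N1.N1=(alive,v0) N1.N2=(alive,v0) N1.N3=(alive,v0)
Op 2: gossip N0<->N1 -> N0.N0=(alive,v0) N0.N1=(alive,v0) N0.N2=(alive,v0) N0.N3=(alive,v0) | N1.N0=(alive,v0) N1.N1=(alive,v0) N1.N2=(alive,v0) N1.N3=(alive,v0)
Op 3: gossip N1<->N3 -> N1.N0=(alive,v0) N1.N1=(alive,v0) N1.N2=(alive,v0) N1.N3=(alive,v0) | N3.N0=(alive,v0) N3.N1=(alive,v0) N3.N2=(alive,v0) N3.N3=(alive,v0)
Op 4: gossip N0<->N3 -> N0.N0=(alive,v0) N0.N1=(alive,v0) N0.N2=(alive,v0) N0.N3=(alive,v0) | N3.N0=(alive,v0) N3.N1=(alive,v0) N3.N2=(alive,v0) N3.N3=(alive,v0)
Op 5: gossip N2<->N3 -> N2.N0=(alive,v0) N2.N1=(alive,v0) N2.N2=(alive,v0) N2.N3=(alive,v0) | N3.N0=(alive,v0) N3.N1=(alive,v0) N3.N2=(alive,v0) N3.N3=(alive,v0)
Op 6: gossip N0<->N2 -> N0.N0=(alive,v0) N0.N1=(alive,v0) N0.N2=(alive,v0) N0.N3=(alive,v0) | N2.N0=(alive,v0) N2.N1=(alive,v0) N2.N2=(alive,v0) N2.N3=(alive,v0)

Answer: N0=alive,0 N1=alive,0 N2=alive,0 N3=alive,0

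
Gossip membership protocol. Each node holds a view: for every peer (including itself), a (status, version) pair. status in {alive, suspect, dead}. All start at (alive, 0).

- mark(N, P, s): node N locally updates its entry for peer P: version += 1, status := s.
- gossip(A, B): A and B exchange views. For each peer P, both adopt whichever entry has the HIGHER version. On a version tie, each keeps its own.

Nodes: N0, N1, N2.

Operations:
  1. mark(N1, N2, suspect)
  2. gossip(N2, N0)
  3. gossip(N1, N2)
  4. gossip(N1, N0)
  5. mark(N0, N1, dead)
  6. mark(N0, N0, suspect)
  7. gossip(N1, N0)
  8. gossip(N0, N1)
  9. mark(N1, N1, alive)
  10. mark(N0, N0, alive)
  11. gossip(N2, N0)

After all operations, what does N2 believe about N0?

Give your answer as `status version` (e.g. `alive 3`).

Op 1: N1 marks N2=suspect -> (suspect,v1)
Op 2: gossip N2<->N0 -> N2.N0=(alive,v0) N2.N1=(alive,v0) N2.N2=(alive,v0) | N0.N0=(alive,v0) N0.N1=(alive,v0) N0.N2=(alive,v0)
Op 3: gossip N1<->N2 -> N1.N0=(alive,v0) N1.N1=(alive,v0) N1.N2=(suspect,v1) | N2.N0=(alive,v0) N2.N1=(alive,v0) N2.N2=(suspect,v1)
Op 4: gossip N1<->N0 -> N1.N0=(alive,v0) N1.N1=(alive,v0) N1.N2=(suspect,v1) | N0.N0=(alive,v0) N0.N1=(alive,v0) N0.N2=(suspect,v1)
Op 5: N0 marks N1=dead -> (dead,v1)
Op 6: N0 marks N0=suspect -> (suspect,v1)
Op 7: gossip N1<->N0 -> N1.N0=(suspect,v1) N1.N1=(dead,v1) N1.N2=(suspect,v1) | N0.N0=(suspect,v1) N0.N1=(dead,v1) N0.N2=(suspect,v1)
Op 8: gossip N0<->N1 -> N0.N0=(suspect,v1) N0.N1=(dead,v1) N0.N2=(suspect,v1) | N1.N0=(suspect,v1) N1.N1=(dead,v1) N1.N2=(suspect,v1)
Op 9: N1 marks N1=alive -> (alive,v2)
Op 10: N0 marks N0=alive -> (alive,v2)
Op 11: gossip N2<->N0 -> N2.N0=(alive,v2) N2.N1=(dead,v1) N2.N2=(suspect,v1) | N0.N0=(alive,v2) N0.N1=(dead,v1) N0.N2=(suspect,v1)

Answer: alive 2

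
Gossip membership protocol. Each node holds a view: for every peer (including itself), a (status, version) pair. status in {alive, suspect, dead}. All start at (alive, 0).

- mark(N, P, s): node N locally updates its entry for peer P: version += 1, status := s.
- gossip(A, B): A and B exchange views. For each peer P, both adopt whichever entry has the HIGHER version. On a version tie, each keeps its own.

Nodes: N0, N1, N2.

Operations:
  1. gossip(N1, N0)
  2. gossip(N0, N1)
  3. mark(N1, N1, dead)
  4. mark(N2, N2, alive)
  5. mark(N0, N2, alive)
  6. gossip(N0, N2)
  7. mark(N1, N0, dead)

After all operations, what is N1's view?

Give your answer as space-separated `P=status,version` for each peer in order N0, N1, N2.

Op 1: gossip N1<->N0 -> N1.N0=(alive,v0) N1.N1=(alive,v0) N1.N2=(alive,v0) | N0.N0=(alive,v0) N0.N1=(alive,v0) N0.N2=(alive,v0)
Op 2: gossip N0<->N1 -> N0.N0=(alive,v0) N0.N1=(alive,v0) N0.N2=(alive,v0) | N1.N0=(alive,v0) N1.N1=(alive,v0) N1.N2=(alive,v0)
Op 3: N1 marks N1=dead -> (dead,v1)
Op 4: N2 marks N2=alive -> (alive,v1)
Op 5: N0 marks N2=alive -> (alive,v1)
Op 6: gossip N0<->N2 -> N0.N0=(alive,v0) N0.N1=(alive,v0) N0.N2=(alive,v1) | N2.N0=(alive,v0) N2.N1=(alive,v0) N2.N2=(alive,v1)
Op 7: N1 marks N0=dead -> (dead,v1)

Answer: N0=dead,1 N1=dead,1 N2=alive,0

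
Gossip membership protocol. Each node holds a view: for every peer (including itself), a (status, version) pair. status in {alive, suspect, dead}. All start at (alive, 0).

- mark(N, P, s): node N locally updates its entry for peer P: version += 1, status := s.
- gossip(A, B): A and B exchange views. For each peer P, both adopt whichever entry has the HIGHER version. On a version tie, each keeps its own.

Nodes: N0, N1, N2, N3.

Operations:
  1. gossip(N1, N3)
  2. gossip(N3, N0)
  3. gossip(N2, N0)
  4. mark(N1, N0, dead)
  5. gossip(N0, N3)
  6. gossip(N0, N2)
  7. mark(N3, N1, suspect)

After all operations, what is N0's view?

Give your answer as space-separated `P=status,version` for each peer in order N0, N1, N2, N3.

Answer: N0=alive,0 N1=alive,0 N2=alive,0 N3=alive,0

Derivation:
Op 1: gossip N1<->N3 -> N1.N0=(alive,v0) N1.N1=(alive,v0) N1.N2=(alive,v0) N1.N3=(alive,v0) | N3.N0=(alive,v0) N3.N1=(alive,v0) N3.N2=(alive,v0) N3.N3=(alive,v0)
Op 2: gossip N3<->N0 -> N3.N0=(alive,v0) N3.N1=(alive,v0) N3.N2=(alive,v0) N3.N3=(alive,v0) | N0.N0=(alive,v0) N0.N1=(alive,v0) N0.N2=(alive,v0) N0.N3=(alive,v0)
Op 3: gossip N2<->N0 -> N2.N0=(alive,v0) N2.N1=(alive,v0) N2.N2=(alive,v0) N2.N3=(alive,v0) | N0.N0=(alive,v0) N0.N1=(alive,v0) N0.N2=(alive,v0) N0.N3=(alive,v0)
Op 4: N1 marks N0=dead -> (dead,v1)
Op 5: gossip N0<->N3 -> N0.N0=(alive,v0) N0.N1=(alive,v0) N0.N2=(alive,v0) N0.N3=(alive,v0) | N3.N0=(alive,v0) N3.N1=(alive,v0) N3.N2=(alive,v0) N3.N3=(alive,v0)
Op 6: gossip N0<->N2 -> N0.N0=(alive,v0) N0.N1=(alive,v0) N0.N2=(alive,v0) N0.N3=(alive,v0) | N2.N0=(alive,v0) N2.N1=(alive,v0) N2.N2=(alive,v0) N2.N3=(alive,v0)
Op 7: N3 marks N1=suspect -> (suspect,v1)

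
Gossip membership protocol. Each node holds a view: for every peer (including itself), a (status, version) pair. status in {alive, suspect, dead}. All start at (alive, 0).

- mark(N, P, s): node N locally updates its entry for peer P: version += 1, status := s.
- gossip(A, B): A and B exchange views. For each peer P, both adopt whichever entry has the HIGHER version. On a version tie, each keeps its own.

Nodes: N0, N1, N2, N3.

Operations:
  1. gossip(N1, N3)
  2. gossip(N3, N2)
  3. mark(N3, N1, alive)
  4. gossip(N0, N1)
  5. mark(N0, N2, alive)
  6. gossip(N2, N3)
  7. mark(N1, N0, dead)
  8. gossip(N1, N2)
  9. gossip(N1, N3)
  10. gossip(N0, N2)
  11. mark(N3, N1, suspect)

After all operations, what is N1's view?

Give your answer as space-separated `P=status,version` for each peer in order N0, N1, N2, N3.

Answer: N0=dead,1 N1=alive,1 N2=alive,0 N3=alive,0

Derivation:
Op 1: gossip N1<->N3 -> N1.N0=(alive,v0) N1.N1=(alive,v0) N1.N2=(alive,v0) N1.N3=(alive,v0) | N3.N0=(alive,v0) N3.N1=(alive,v0) N3.N2=(alive,v0) N3.N3=(alive,v0)
Op 2: gossip N3<->N2 -> N3.N0=(alive,v0) N3.N1=(alive,v0) N3.N2=(alive,v0) N3.N3=(alive,v0) | N2.N0=(alive,v0) N2.N1=(alive,v0) N2.N2=(alive,v0) N2.N3=(alive,v0)
Op 3: N3 marks N1=alive -> (alive,v1)
Op 4: gossip N0<->N1 -> N0.N0=(alive,v0) N0.N1=(alive,v0) N0.N2=(alive,v0) N0.N3=(alive,v0) | N1.N0=(alive,v0) N1.N1=(alive,v0) N1.N2=(alive,v0) N1.N3=(alive,v0)
Op 5: N0 marks N2=alive -> (alive,v1)
Op 6: gossip N2<->N3 -> N2.N0=(alive,v0) N2.N1=(alive,v1) N2.N2=(alive,v0) N2.N3=(alive,v0) | N3.N0=(alive,v0) N3.N1=(alive,v1) N3.N2=(alive,v0) N3.N3=(alive,v0)
Op 7: N1 marks N0=dead -> (dead,v1)
Op 8: gossip N1<->N2 -> N1.N0=(dead,v1) N1.N1=(alive,v1) N1.N2=(alive,v0) N1.N3=(alive,v0) | N2.N0=(dead,v1) N2.N1=(alive,v1) N2.N2=(alive,v0) N2.N3=(alive,v0)
Op 9: gossip N1<->N3 -> N1.N0=(dead,v1) N1.N1=(alive,v1) N1.N2=(alive,v0) N1.N3=(alive,v0) | N3.N0=(dead,v1) N3.N1=(alive,v1) N3.N2=(alive,v0) N3.N3=(alive,v0)
Op 10: gossip N0<->N2 -> N0.N0=(dead,v1) N0.N1=(alive,v1) N0.N2=(alive,v1) N0.N3=(alive,v0) | N2.N0=(dead,v1) N2.N1=(alive,v1) N2.N2=(alive,v1) N2.N3=(alive,v0)
Op 11: N3 marks N1=suspect -> (suspect,v2)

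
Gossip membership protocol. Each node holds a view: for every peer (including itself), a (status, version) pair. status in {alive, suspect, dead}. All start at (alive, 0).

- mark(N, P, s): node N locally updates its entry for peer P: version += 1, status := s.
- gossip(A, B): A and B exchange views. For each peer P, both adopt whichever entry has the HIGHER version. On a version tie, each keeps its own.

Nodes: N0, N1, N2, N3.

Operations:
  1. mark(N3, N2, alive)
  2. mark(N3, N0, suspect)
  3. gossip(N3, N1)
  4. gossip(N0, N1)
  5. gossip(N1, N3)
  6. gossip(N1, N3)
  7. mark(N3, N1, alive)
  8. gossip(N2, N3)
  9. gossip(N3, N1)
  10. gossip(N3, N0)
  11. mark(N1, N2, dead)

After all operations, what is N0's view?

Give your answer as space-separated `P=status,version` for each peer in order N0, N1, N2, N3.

Op 1: N3 marks N2=alive -> (alive,v1)
Op 2: N3 marks N0=suspect -> (suspect,v1)
Op 3: gossip N3<->N1 -> N3.N0=(suspect,v1) N3.N1=(alive,v0) N3.N2=(alive,v1) N3.N3=(alive,v0) | N1.N0=(suspect,v1) N1.N1=(alive,v0) N1.N2=(alive,v1) N1.N3=(alive,v0)
Op 4: gossip N0<->N1 -> N0.N0=(suspect,v1) N0.N1=(alive,v0) N0.N2=(alive,v1) N0.N3=(alive,v0) | N1.N0=(suspect,v1) N1.N1=(alive,v0) N1.N2=(alive,v1) N1.N3=(alive,v0)
Op 5: gossip N1<->N3 -> N1.N0=(suspect,v1) N1.N1=(alive,v0) N1.N2=(alive,v1) N1.N3=(alive,v0) | N3.N0=(suspect,v1) N3.N1=(alive,v0) N3.N2=(alive,v1) N3.N3=(alive,v0)
Op 6: gossip N1<->N3 -> N1.N0=(suspect,v1) N1.N1=(alive,v0) N1.N2=(alive,v1) N1.N3=(alive,v0) | N3.N0=(suspect,v1) N3.N1=(alive,v0) N3.N2=(alive,v1) N3.N3=(alive,v0)
Op 7: N3 marks N1=alive -> (alive,v1)
Op 8: gossip N2<->N3 -> N2.N0=(suspect,v1) N2.N1=(alive,v1) N2.N2=(alive,v1) N2.N3=(alive,v0) | N3.N0=(suspect,v1) N3.N1=(alive,v1) N3.N2=(alive,v1) N3.N3=(alive,v0)
Op 9: gossip N3<->N1 -> N3.N0=(suspect,v1) N3.N1=(alive,v1) N3.N2=(alive,v1) N3.N3=(alive,v0) | N1.N0=(suspect,v1) N1.N1=(alive,v1) N1.N2=(alive,v1) N1.N3=(alive,v0)
Op 10: gossip N3<->N0 -> N3.N0=(suspect,v1) N3.N1=(alive,v1) N3.N2=(alive,v1) N3.N3=(alive,v0) | N0.N0=(suspect,v1) N0.N1=(alive,v1) N0.N2=(alive,v1) N0.N3=(alive,v0)
Op 11: N1 marks N2=dead -> (dead,v2)

Answer: N0=suspect,1 N1=alive,1 N2=alive,1 N3=alive,0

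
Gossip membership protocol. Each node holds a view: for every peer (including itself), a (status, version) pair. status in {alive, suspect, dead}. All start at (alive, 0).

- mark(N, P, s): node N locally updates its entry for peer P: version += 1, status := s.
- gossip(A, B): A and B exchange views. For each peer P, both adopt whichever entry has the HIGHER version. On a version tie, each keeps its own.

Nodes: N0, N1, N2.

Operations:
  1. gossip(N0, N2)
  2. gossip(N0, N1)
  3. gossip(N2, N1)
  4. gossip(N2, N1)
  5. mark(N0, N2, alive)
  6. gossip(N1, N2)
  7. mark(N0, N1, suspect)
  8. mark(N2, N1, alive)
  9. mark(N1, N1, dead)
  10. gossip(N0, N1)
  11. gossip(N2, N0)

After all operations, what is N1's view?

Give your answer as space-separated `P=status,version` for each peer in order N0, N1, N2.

Answer: N0=alive,0 N1=dead,1 N2=alive,1

Derivation:
Op 1: gossip N0<->N2 -> N0.N0=(alive,v0) N0.N1=(alive,v0) N0.N2=(alive,v0) | N2.N0=(alive,v0) N2.N1=(alive,v0) N2.N2=(alive,v0)
Op 2: gossip N0<->N1 -> N0.N0=(alive,v0) N0.N1=(alive,v0) N0.N2=(alive,v0) | N1.N0=(alive,v0) N1.N1=(alive,v0) N1.N2=(alive,v0)
Op 3: gossip N2<->N1 -> N2.N0=(alive,v0) N2.N1=(alive,v0) N2.N2=(alive,v0) | N1.N0=(alive,v0) N1.N1=(alive,v0) N1.N2=(alive,v0)
Op 4: gossip N2<->N1 -> N2.N0=(alive,v0) N2.N1=(alive,v0) N2.N2=(alive,v0) | N1.N0=(alive,v0) N1.N1=(alive,v0) N1.N2=(alive,v0)
Op 5: N0 marks N2=alive -> (alive,v1)
Op 6: gossip N1<->N2 -> N1.N0=(alive,v0) N1.N1=(alive,v0) N1.N2=(alive,v0) | N2.N0=(alive,v0) N2.N1=(alive,v0) N2.N2=(alive,v0)
Op 7: N0 marks N1=suspect -> (suspect,v1)
Op 8: N2 marks N1=alive -> (alive,v1)
Op 9: N1 marks N1=dead -> (dead,v1)
Op 10: gossip N0<->N1 -> N0.N0=(alive,v0) N0.N1=(suspect,v1) N0.N2=(alive,v1) | N1.N0=(alive,v0) N1.N1=(dead,v1) N1.N2=(alive,v1)
Op 11: gossip N2<->N0 -> N2.N0=(alive,v0) N2.N1=(alive,v1) N2.N2=(alive,v1) | N0.N0=(alive,v0) N0.N1=(suspect,v1) N0.N2=(alive,v1)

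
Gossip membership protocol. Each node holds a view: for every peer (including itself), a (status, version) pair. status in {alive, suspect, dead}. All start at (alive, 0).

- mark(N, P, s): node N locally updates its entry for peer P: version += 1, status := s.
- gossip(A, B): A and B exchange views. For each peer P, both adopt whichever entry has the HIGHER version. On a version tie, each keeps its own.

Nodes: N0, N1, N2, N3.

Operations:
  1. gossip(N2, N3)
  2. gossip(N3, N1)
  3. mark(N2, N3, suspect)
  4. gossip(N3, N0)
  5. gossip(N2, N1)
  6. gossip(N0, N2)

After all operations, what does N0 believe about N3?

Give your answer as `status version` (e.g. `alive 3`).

Answer: suspect 1

Derivation:
Op 1: gossip N2<->N3 -> N2.N0=(alive,v0) N2.N1=(alive,v0) N2.N2=(alive,v0) N2.N3=(alive,v0) | N3.N0=(alive,v0) N3.N1=(alive,v0) N3.N2=(alive,v0) N3.N3=(alive,v0)
Op 2: gossip N3<->N1 -> N3.N0=(alive,v0) N3.N1=(alive,v0) N3.N2=(alive,v0) N3.N3=(alive,v0) | N1.N0=(alive,v0) N1.N1=(alive,v0) N1.N2=(alive,v0) N1.N3=(alive,v0)
Op 3: N2 marks N3=suspect -> (suspect,v1)
Op 4: gossip N3<->N0 -> N3.N0=(alive,v0) N3.N1=(alive,v0) N3.N2=(alive,v0) N3.N3=(alive,v0) | N0.N0=(alive,v0) N0.N1=(alive,v0) N0.N2=(alive,v0) N0.N3=(alive,v0)
Op 5: gossip N2<->N1 -> N2.N0=(alive,v0) N2.N1=(alive,v0) N2.N2=(alive,v0) N2.N3=(suspect,v1) | N1.N0=(alive,v0) N1.N1=(alive,v0) N1.N2=(alive,v0) N1.N3=(suspect,v1)
Op 6: gossip N0<->N2 -> N0.N0=(alive,v0) N0.N1=(alive,v0) N0.N2=(alive,v0) N0.N3=(suspect,v1) | N2.N0=(alive,v0) N2.N1=(alive,v0) N2.N2=(alive,v0) N2.N3=(suspect,v1)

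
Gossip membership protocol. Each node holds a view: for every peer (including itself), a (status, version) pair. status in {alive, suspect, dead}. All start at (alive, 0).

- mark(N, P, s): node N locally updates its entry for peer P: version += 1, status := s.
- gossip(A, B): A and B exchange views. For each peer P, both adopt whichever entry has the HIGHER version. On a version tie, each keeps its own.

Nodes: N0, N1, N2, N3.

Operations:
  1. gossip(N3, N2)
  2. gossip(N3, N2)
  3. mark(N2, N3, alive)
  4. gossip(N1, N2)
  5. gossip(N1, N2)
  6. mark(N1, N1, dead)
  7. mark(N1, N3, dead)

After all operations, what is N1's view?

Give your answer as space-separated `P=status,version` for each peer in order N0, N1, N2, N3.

Op 1: gossip N3<->N2 -> N3.N0=(alive,v0) N3.N1=(alive,v0) N3.N2=(alive,v0) N3.N3=(alive,v0) | N2.N0=(alive,v0) N2.N1=(alive,v0) N2.N2=(alive,v0) N2.N3=(alive,v0)
Op 2: gossip N3<->N2 -> N3.N0=(alive,v0) N3.N1=(alive,v0) N3.N2=(alive,v0) N3.N3=(alive,v0) | N2.N0=(alive,v0) N2.N1=(alive,v0) N2.N2=(alive,v0) N2.N3=(alive,v0)
Op 3: N2 marks N3=alive -> (alive,v1)
Op 4: gossip N1<->N2 -> N1.N0=(alive,v0) N1.N1=(alive,v0) N1.N2=(alive,v0) N1.N3=(alive,v1) | N2.N0=(alive,v0) N2.N1=(alive,v0) N2.N2=(alive,v0) N2.N3=(alive,v1)
Op 5: gossip N1<->N2 -> N1.N0=(alive,v0) N1.N1=(alive,v0) N1.N2=(alive,v0) N1.N3=(alive,v1) | N2.N0=(alive,v0) N2.N1=(alive,v0) N2.N2=(alive,v0) N2.N3=(alive,v1)
Op 6: N1 marks N1=dead -> (dead,v1)
Op 7: N1 marks N3=dead -> (dead,v2)

Answer: N0=alive,0 N1=dead,1 N2=alive,0 N3=dead,2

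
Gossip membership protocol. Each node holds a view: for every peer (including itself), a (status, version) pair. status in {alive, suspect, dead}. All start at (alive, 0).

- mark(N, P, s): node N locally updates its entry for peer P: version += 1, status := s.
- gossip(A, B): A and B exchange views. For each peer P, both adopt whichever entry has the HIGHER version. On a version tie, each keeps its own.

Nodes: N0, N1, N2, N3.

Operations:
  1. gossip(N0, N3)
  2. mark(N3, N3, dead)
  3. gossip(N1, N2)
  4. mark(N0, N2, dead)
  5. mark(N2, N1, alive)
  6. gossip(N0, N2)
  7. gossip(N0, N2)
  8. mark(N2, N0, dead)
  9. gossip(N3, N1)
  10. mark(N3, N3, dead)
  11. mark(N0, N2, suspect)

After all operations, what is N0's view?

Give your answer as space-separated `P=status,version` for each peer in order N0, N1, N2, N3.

Op 1: gossip N0<->N3 -> N0.N0=(alive,v0) N0.N1=(alive,v0) N0.N2=(alive,v0) N0.N3=(alive,v0) | N3.N0=(alive,v0) N3.N1=(alive,v0) N3.N2=(alive,v0) N3.N3=(alive,v0)
Op 2: N3 marks N3=dead -> (dead,v1)
Op 3: gossip N1<->N2 -> N1.N0=(alive,v0) N1.N1=(alive,v0) N1.N2=(alive,v0) N1.N3=(alive,v0) | N2.N0=(alive,v0) N2.N1=(alive,v0) N2.N2=(alive,v0) N2.N3=(alive,v0)
Op 4: N0 marks N2=dead -> (dead,v1)
Op 5: N2 marks N1=alive -> (alive,v1)
Op 6: gossip N0<->N2 -> N0.N0=(alive,v0) N0.N1=(alive,v1) N0.N2=(dead,v1) N0.N3=(alive,v0) | N2.N0=(alive,v0) N2.N1=(alive,v1) N2.N2=(dead,v1) N2.N3=(alive,v0)
Op 7: gossip N0<->N2 -> N0.N0=(alive,v0) N0.N1=(alive,v1) N0.N2=(dead,v1) N0.N3=(alive,v0) | N2.N0=(alive,v0) N2.N1=(alive,v1) N2.N2=(dead,v1) N2.N3=(alive,v0)
Op 8: N2 marks N0=dead -> (dead,v1)
Op 9: gossip N3<->N1 -> N3.N0=(alive,v0) N3.N1=(alive,v0) N3.N2=(alive,v0) N3.N3=(dead,v1) | N1.N0=(alive,v0) N1.N1=(alive,v0) N1.N2=(alive,v0) N1.N3=(dead,v1)
Op 10: N3 marks N3=dead -> (dead,v2)
Op 11: N0 marks N2=suspect -> (suspect,v2)

Answer: N0=alive,0 N1=alive,1 N2=suspect,2 N3=alive,0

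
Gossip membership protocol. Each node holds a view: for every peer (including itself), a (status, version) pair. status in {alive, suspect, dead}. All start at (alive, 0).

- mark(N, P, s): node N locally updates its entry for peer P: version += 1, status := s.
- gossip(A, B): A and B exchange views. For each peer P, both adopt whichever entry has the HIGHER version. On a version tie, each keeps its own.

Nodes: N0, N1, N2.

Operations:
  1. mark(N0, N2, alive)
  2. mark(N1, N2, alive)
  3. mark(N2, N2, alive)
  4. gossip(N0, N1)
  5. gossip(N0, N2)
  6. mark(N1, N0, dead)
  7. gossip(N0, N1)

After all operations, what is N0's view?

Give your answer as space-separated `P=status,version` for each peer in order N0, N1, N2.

Answer: N0=dead,1 N1=alive,0 N2=alive,1

Derivation:
Op 1: N0 marks N2=alive -> (alive,v1)
Op 2: N1 marks N2=alive -> (alive,v1)
Op 3: N2 marks N2=alive -> (alive,v1)
Op 4: gossip N0<->N1 -> N0.N0=(alive,v0) N0.N1=(alive,v0) N0.N2=(alive,v1) | N1.N0=(alive,v0) N1.N1=(alive,v0) N1.N2=(alive,v1)
Op 5: gossip N0<->N2 -> N0.N0=(alive,v0) N0.N1=(alive,v0) N0.N2=(alive,v1) | N2.N0=(alive,v0) N2.N1=(alive,v0) N2.N2=(alive,v1)
Op 6: N1 marks N0=dead -> (dead,v1)
Op 7: gossip N0<->N1 -> N0.N0=(dead,v1) N0.N1=(alive,v0) N0.N2=(alive,v1) | N1.N0=(dead,v1) N1.N1=(alive,v0) N1.N2=(alive,v1)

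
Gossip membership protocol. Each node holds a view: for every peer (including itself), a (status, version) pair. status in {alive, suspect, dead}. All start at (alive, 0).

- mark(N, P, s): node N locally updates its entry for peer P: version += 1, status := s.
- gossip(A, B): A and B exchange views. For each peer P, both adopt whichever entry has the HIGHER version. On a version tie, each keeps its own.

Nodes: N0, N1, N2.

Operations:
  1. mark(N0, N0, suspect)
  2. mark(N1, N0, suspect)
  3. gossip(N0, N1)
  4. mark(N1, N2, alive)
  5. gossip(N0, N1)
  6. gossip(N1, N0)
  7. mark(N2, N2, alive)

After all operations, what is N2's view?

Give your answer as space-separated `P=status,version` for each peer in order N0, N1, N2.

Op 1: N0 marks N0=suspect -> (suspect,v1)
Op 2: N1 marks N0=suspect -> (suspect,v1)
Op 3: gossip N0<->N1 -> N0.N0=(suspect,v1) N0.N1=(alive,v0) N0.N2=(alive,v0) | N1.N0=(suspect,v1) N1.N1=(alive,v0) N1.N2=(alive,v0)
Op 4: N1 marks N2=alive -> (alive,v1)
Op 5: gossip N0<->N1 -> N0.N0=(suspect,v1) N0.N1=(alive,v0) N0.N2=(alive,v1) | N1.N0=(suspect,v1) N1.N1=(alive,v0) N1.N2=(alive,v1)
Op 6: gossip N1<->N0 -> N1.N0=(suspect,v1) N1.N1=(alive,v0) N1.N2=(alive,v1) | N0.N0=(suspect,v1) N0.N1=(alive,v0) N0.N2=(alive,v1)
Op 7: N2 marks N2=alive -> (alive,v1)

Answer: N0=alive,0 N1=alive,0 N2=alive,1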